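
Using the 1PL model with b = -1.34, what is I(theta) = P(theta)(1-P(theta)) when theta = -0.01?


P = 1/(1+exp(-(-0.01--1.34))) = 0.7908
I = P*(1-P) = 0.7908 * 0.2092
I = 0.1654

0.1654


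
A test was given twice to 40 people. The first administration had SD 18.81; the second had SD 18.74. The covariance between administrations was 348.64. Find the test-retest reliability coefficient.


r = cov(X,Y) / (SD_X * SD_Y)
r = 348.64 / (18.81 * 18.74)
r = 348.64 / 352.4994
r = 0.9891

0.9891


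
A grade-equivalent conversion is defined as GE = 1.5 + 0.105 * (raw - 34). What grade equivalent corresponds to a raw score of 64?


raw - median = 64 - 34 = 30
slope * diff = 0.105 * 30 = 3.15
GE = 1.5 + 3.15
GE = 4.65

4.65


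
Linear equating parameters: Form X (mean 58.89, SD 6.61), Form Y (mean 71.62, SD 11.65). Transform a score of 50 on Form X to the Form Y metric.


slope = SD_Y / SD_X = 11.65 / 6.61 ~ 1.7625
intercept = mean_Y - slope * mean_X = 71.62 - (11.65 / 6.61) * 58.89 ~ -32.1725
Y = slope * X + intercept. To avoid rounding drift from the rounded slope/intercept, evaluate the equivalent form Y = mean_Y + SD_Y * (X - mean_X) / SD_X at full precision:
Y = 71.62 + 11.65 * (50 - 58.89) / 6.61
Y = 71.62 - 11.65 * 8.89 / 6.61
Y = 71.62 - 103.5685 / 6.61
Y = 71.62 - 15.6685
Y = 55.9515

55.9515


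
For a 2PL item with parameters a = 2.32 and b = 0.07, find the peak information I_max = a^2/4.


For 2PL, max info at theta = b = 0.07
I_max = a^2 / 4 = 2.32^2 / 4
= 5.3824 / 4
I_max = 1.3456

1.3456


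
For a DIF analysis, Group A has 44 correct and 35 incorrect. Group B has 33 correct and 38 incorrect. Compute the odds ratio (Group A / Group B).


Odds_A = 44/35 = 1.2571
Odds_B = 33/38 = 0.8684
OR = Odds_A / Odds_B = 1.2571 / 0.8684
Exactly, OR = (44 * 38) / (35 * 33) = 1672 / 1155
OR = 1.4476

1.4476


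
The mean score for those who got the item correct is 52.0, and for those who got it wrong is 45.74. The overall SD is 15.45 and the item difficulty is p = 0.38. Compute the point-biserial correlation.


q = 1 - p = 0.62
rpb = ((M1 - M0) / SD) * sqrt(p * q)
rpb = ((52.0 - 45.74) / 15.45) * sqrt(0.38 * 0.62)
rpb = 0.1967

0.1967


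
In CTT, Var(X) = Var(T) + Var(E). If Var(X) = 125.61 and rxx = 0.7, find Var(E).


var_true = rxx * var_obs = 0.7 * 125.61 = 87.927
var_error = var_obs - var_true
var_error = 125.61 - 87.927
var_error = 37.683

37.683


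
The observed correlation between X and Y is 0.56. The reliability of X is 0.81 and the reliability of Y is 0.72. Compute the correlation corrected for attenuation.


r_corrected = rxy / sqrt(rxx * ryy)
= 0.56 / sqrt(0.81 * 0.72)
= 0.56 / sqrt(0.5832)
= 0.56 / 0.763675
r_corrected = 0.7333

0.7333


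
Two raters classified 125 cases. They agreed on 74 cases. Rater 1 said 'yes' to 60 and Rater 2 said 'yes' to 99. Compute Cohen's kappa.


P_o = 74/125 = 0.592
P_e = (60*99 + 65*26) / 15625 = 0.48832
kappa = (P_o - P_e) / (1 - P_e)
kappa = (0.592 - 0.48832) / (1 - 0.48832)
kappa = 0.2026

0.2026


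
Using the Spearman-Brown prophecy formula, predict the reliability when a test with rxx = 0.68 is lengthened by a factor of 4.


r_new = (n * rxx) / (1 + (n-1) * rxx)
r_new = (4 * 0.68) / (1 + 3 * 0.68)
r_new = 2.72 / 3.04
r_new = 0.8947

0.8947


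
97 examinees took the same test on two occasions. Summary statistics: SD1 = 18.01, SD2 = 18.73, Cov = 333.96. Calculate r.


r = cov(X,Y) / (SD_X * SD_Y)
r = 333.96 / (18.01 * 18.73)
r = 333.96 / 337.3273
r = 0.99

0.99


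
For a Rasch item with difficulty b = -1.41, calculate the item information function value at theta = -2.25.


P = 1/(1+exp(-(-2.25--1.41))) = 0.3015
I = P*(1-P) = 0.3015 * 0.6985
I = 0.2106

0.2106


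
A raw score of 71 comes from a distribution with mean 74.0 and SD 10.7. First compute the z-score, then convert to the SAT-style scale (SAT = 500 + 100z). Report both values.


z = (X - mean) / SD = (71 - 74.0) / 10.7
z = -3.0 / 10.7
z = -0.2804
SAT-scale = SAT = 500 + 100z
Carry z at full precision (z = -3.0 / 10.7) into the conversion:
SAT-scale = 500 + 100 * (-3.0 / 10.7) = 500 + -300 / 10.7
SAT-scale = 500 + -28.0374
SAT-scale = 471.9626

471.9626


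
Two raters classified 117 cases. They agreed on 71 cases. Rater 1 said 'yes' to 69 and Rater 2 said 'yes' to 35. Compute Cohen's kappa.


P_o = 71/117 = 0.606838
P_e = (69*35 + 48*82) / 13689 = 0.463949
kappa = (P_o - P_e) / (1 - P_e)
kappa = (0.606838 - 0.463949) / (1 - 0.463949)
kappa = 0.2666

0.2666


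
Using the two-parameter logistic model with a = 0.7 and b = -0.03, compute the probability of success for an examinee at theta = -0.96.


a*(theta - b) = 0.7 * (-0.96 - -0.03) = -0.651
exp(--0.651) = 1.9175
P = 1 / (1 + 1.9175)
P = 0.3428

0.3428


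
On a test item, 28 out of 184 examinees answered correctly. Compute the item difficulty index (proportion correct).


Item difficulty p = number correct / total examinees
p = 28 / 184
p = 0.1522

0.1522


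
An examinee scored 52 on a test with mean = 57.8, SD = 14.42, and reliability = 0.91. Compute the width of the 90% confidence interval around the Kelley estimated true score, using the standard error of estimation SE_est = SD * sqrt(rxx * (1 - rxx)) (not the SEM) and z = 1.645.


True score estimate = 0.91*52 + 0.09*57.8 = 52.522
SE_est = SD * sqrt(rxx * (1 - rxx)) = 14.42 * sqrt(0.91 * 0.09) = 14.42 * sqrt(0.0819) = 4.126741
CI = T_est +/- z * SE_est, so width = 2 * z * SE_est = 2 * 1.645 * 4.126741
Width = 13.577

13.577


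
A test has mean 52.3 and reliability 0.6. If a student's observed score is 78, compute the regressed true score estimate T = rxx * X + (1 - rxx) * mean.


T_est = rxx * X + (1 - rxx) * mean
T_est = 0.6 * 78 + 0.4 * 52.3
T_est = 46.8 + 20.92
T_est = 67.72

67.72


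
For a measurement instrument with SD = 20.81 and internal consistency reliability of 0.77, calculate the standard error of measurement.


SEM = SD * sqrt(1 - rxx)
SEM = 20.81 * sqrt(1 - 0.77)
SEM = 20.81 * sqrt(0.23) = 20.81 * 0.479583
SEM = 9.9801

9.9801


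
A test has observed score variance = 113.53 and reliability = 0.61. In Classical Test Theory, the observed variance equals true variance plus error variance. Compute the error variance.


var_true = rxx * var_obs = 0.61 * 113.53 = 69.2533
var_error = var_obs - var_true
var_error = 113.53 - 69.2533
var_error = 44.2767

44.2767


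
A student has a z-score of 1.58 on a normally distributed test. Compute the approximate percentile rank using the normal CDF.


CDF(z) = 0.5 * (1 + erf(z/sqrt(2)))
erf(1.1172) = 0.8859
CDF = 0.9429
Percentile rank = 0.9429 * 100 = 94.29

94.29


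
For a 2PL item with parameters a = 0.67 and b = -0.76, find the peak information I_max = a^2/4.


For 2PL, max info at theta = b = -0.76
I_max = a^2 / 4 = 0.67^2 / 4
= 0.4489 / 4
I_max = 0.1122

0.1122


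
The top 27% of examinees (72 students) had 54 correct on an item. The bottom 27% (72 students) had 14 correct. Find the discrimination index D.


p_upper = 54/72 = 0.75
p_lower = 14/72 = 0.1944
D = 0.75 - 0.1944 = 0.5556

0.5556


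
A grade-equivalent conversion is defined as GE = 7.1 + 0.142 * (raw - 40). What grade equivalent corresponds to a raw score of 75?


raw - median = 75 - 40 = 35
slope * diff = 0.142 * 35 = 4.97
GE = 7.1 + 4.97
GE = 12.07

12.07


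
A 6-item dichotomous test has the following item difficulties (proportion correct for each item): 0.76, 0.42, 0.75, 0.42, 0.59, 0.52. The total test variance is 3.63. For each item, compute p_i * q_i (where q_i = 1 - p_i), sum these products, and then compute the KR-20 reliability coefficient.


For each item, compute p_i * q_i:
  Item 1: 0.76 * 0.24 = 0.1824
  Item 2: 0.42 * 0.58 = 0.2436
  Item 3: 0.75 * 0.25 = 0.1875
  Item 4: 0.42 * 0.58 = 0.2436
  Item 5: 0.59 * 0.41 = 0.2419
  Item 6: 0.52 * 0.48 = 0.2496
Sum(p_i * q_i) = 0.1824 + 0.2436 + 0.1875 + 0.2436 + 0.2419 + 0.2496 = 1.3486
KR-20 = (k/(k-1)) * (1 - Sum(p_i*q_i) / Var_total)
= (6/5) * (1 - 1.3486/3.63)
= 1.2 * 0.6285
KR-20 = 0.7542

0.7542


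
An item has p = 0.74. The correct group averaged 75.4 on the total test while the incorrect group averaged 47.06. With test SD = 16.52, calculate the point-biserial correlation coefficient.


q = 1 - p = 0.26
rpb = ((M1 - M0) / SD) * sqrt(p * q)
rpb = ((75.4 - 47.06) / 16.52) * sqrt(0.74 * 0.26)
rpb = 0.7525

0.7525


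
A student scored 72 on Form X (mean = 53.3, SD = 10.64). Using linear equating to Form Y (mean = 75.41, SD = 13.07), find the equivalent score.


slope = SD_Y / SD_X = 13.07 / 10.64 ~ 1.2284
intercept = mean_Y - slope * mean_X = 75.41 - (13.07 / 10.64) * 53.3 ~ 9.9372
Y = slope * X + intercept. To avoid rounding drift from the rounded slope/intercept, evaluate the equivalent form Y = mean_Y + SD_Y * (X - mean_X) / SD_X at full precision:
Y = 75.41 + 13.07 * (72 - 53.3) / 10.64
Y = 75.41 + 13.07 * 18.7 / 10.64
Y = 75.41 + 244.409 / 10.64
Y = 75.41 + 22.9708
Y = 98.3808

98.3808


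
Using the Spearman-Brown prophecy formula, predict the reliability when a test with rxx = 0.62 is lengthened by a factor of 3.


r_new = (n * rxx) / (1 + (n-1) * rxx)
r_new = (3 * 0.62) / (1 + 2 * 0.62)
r_new = 1.86 / 2.24
r_new = 0.8304

0.8304


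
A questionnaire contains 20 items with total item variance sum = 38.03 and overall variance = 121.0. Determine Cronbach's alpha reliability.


alpha = (k/(k-1)) * (1 - sum(si^2)/s_total^2)
= (20/19) * (1 - 38.03/121.0)
alpha = 0.7218

0.7218


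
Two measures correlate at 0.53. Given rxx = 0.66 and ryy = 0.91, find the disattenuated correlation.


r_corrected = rxy / sqrt(rxx * ryy)
= 0.53 / sqrt(0.66 * 0.91)
= 0.53 / sqrt(0.6006)
= 0.53 / 0.774984
r_corrected = 0.6839

0.6839


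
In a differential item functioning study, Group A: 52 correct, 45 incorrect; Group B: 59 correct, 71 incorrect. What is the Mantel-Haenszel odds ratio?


Odds_A = 52/45 = 1.1556
Odds_B = 59/71 = 0.831
OR = Odds_A / Odds_B = 1.1556 / 0.831
Exactly, OR = (52 * 71) / (45 * 59) = 3692 / 2655
OR = 1.3906

1.3906


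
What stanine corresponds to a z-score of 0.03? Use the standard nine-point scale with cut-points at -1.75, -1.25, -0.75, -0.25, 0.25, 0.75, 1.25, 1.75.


Stanine boundaries: [-1.75, -1.25, -0.75, -0.25, 0.25, 0.75, 1.25, 1.75]
z = 0.03
Check each boundary:
  z >= -1.75 -> could be stanine 2
  z >= -1.25 -> could be stanine 3
  z >= -0.75 -> could be stanine 4
  z >= -0.25 -> could be stanine 5
  z < 0.25
  z < 0.75
  z < 1.25
  z < 1.75
Highest qualifying boundary gives stanine = 5

5


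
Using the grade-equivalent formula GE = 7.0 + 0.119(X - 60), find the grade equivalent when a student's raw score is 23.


raw - median = 23 - 60 = -37
slope * diff = 0.119 * -37 = -4.403
GE = 7.0 + -4.403
GE = 2.597

2.597


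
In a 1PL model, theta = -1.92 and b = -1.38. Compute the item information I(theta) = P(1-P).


P = 1/(1+exp(-(-1.92--1.38))) = 0.3682
I = P*(1-P) = 0.3682 * 0.6318
I = 0.2326

0.2326


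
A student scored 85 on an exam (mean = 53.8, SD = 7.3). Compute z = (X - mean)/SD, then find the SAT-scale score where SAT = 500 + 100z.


z = (X - mean) / SD = (85 - 53.8) / 7.3
z = 31.2 / 7.3
z = 4.274
SAT-scale = SAT = 500 + 100z
Carry z at full precision (z = 31.2 / 7.3) into the conversion:
SAT-scale = 500 + 100 * (31.2 / 7.3) = 500 + 3120 / 7.3
SAT-scale = 500 + 427.3973
SAT-scale = 927.3973

927.3973


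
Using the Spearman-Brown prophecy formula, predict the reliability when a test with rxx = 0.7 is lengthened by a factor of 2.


r_new = (n * rxx) / (1 + (n-1) * rxx)
r_new = (2 * 0.7) / (1 + 1 * 0.7)
r_new = 1.4 / 1.7
r_new = 0.8235

0.8235


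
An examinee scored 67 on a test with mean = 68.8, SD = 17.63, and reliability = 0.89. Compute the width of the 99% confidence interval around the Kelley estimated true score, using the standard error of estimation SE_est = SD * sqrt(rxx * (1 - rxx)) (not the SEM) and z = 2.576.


True score estimate = 0.89*67 + 0.11*68.8 = 67.198
SE_est = SD * sqrt(rxx * (1 - rxx)) = 17.63 * sqrt(0.89 * 0.11) = 17.63 * sqrt(0.0979) = 5.516246
CI = T_est +/- z * SE_est, so width = 2 * z * SE_est = 2 * 2.576 * 5.516246
Width = 28.4197

28.4197


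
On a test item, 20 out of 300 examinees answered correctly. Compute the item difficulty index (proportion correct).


Item difficulty p = number correct / total examinees
p = 20 / 300
p = 0.0667

0.0667


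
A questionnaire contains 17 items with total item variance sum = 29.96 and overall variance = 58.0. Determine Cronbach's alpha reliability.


alpha = (k/(k-1)) * (1 - sum(si^2)/s_total^2)
= (17/16) * (1 - 29.96/58.0)
alpha = 0.5137

0.5137


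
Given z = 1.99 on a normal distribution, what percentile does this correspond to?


CDF(z) = 0.5 * (1 + erf(z/sqrt(2)))
erf(1.4071) = 0.9534
CDF = 0.9767
Percentile rank = 0.9767 * 100 = 97.67

97.67


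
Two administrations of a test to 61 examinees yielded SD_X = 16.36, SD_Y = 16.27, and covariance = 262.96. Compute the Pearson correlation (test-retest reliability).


r = cov(X,Y) / (SD_X * SD_Y)
r = 262.96 / (16.36 * 16.27)
r = 262.96 / 266.1772
r = 0.9879

0.9879


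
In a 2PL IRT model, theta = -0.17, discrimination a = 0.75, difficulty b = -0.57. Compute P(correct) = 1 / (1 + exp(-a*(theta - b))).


a*(theta - b) = 0.75 * (-0.17 - -0.57) = 0.3
exp(-0.3) = 0.7408
P = 1 / (1 + 0.7408)
P = 0.5744

0.5744


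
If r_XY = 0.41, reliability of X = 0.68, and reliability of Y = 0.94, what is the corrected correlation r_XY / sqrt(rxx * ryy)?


r_corrected = rxy / sqrt(rxx * ryy)
= 0.41 / sqrt(0.68 * 0.94)
= 0.41 / sqrt(0.6392)
= 0.41 / 0.7995
r_corrected = 0.5128

0.5128


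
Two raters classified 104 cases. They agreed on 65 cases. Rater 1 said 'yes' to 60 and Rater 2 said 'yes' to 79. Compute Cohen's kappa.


P_o = 65/104 = 0.625
P_e = (60*79 + 44*25) / 10816 = 0.539941
kappa = (P_o - P_e) / (1 - P_e)
kappa = (0.625 - 0.539941) / (1 - 0.539941)
kappa = 0.1849

0.1849


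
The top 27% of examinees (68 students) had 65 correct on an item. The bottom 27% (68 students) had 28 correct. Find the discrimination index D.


p_upper = 65/68 = 0.9559
p_lower = 28/68 = 0.4118
D = 0.9559 - 0.4118 = 0.5441

0.5441


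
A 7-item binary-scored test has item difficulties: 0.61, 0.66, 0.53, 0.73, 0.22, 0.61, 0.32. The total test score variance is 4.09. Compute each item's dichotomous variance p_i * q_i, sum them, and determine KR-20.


For each item, compute p_i * q_i:
  Item 1: 0.61 * 0.39 = 0.2379
  Item 2: 0.66 * 0.34 = 0.2244
  Item 3: 0.53 * 0.47 = 0.2491
  Item 4: 0.73 * 0.27 = 0.1971
  Item 5: 0.22 * 0.78 = 0.1716
  Item 6: 0.61 * 0.39 = 0.2379
  Item 7: 0.32 * 0.68 = 0.2176
Sum(p_i * q_i) = 0.2379 + 0.2244 + 0.2491 + 0.1971 + 0.1716 + 0.2379 + 0.2176 = 1.5356
KR-20 = (k/(k-1)) * (1 - Sum(p_i*q_i) / Var_total)
= (7/6) * (1 - 1.5356/4.09)
= 1.1667 * 0.6245
KR-20 = 0.7286

0.7286


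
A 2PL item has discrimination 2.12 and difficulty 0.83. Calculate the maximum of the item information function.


For 2PL, max info at theta = b = 0.83
I_max = a^2 / 4 = 2.12^2 / 4
= 4.4944 / 4
I_max = 1.1236

1.1236


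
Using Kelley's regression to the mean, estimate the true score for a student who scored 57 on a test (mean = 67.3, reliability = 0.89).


T_est = rxx * X + (1 - rxx) * mean
T_est = 0.89 * 57 + 0.11 * 67.3
T_est = 50.73 + 7.403
T_est = 58.133

58.133


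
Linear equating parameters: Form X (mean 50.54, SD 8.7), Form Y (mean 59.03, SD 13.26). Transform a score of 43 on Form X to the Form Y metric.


slope = SD_Y / SD_X = 13.26 / 8.7 ~ 1.5241
intercept = mean_Y - slope * mean_X = 59.03 - (13.26 / 8.7) * 50.54 ~ -17.9999
Y = slope * X + intercept. To avoid rounding drift from the rounded slope/intercept, evaluate the equivalent form Y = mean_Y + SD_Y * (X - mean_X) / SD_X at full precision:
Y = 59.03 + 13.26 * (43 - 50.54) / 8.7
Y = 59.03 - 13.26 * 7.54 / 8.7
Y = 59.03 - 99.9804 / 8.7
Y = 59.03 - 11.492
Y = 47.538

47.538


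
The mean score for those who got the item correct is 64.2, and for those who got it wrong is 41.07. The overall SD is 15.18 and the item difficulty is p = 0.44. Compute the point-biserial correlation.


q = 1 - p = 0.56
rpb = ((M1 - M0) / SD) * sqrt(p * q)
rpb = ((64.2 - 41.07) / 15.18) * sqrt(0.44 * 0.56)
rpb = 0.7564

0.7564


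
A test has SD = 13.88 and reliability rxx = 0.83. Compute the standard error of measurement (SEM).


SEM = SD * sqrt(1 - rxx)
SEM = 13.88 * sqrt(1 - 0.83)
SEM = 13.88 * sqrt(0.17) = 13.88 * 0.412311
SEM = 5.7229

5.7229


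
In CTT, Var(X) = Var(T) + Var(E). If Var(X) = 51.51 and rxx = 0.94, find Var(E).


var_true = rxx * var_obs = 0.94 * 51.51 = 48.4194
var_error = var_obs - var_true
var_error = 51.51 - 48.4194
var_error = 3.0906

3.0906


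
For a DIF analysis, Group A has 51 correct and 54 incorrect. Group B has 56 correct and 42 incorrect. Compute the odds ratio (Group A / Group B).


Odds_A = 51/54 = 0.9444
Odds_B = 56/42 = 1.3333
OR = Odds_A / Odds_B = 0.9444 / 1.3333
Exactly, OR = (51 * 42) / (54 * 56) = 2142 / 3024
OR = 0.7083

0.7083


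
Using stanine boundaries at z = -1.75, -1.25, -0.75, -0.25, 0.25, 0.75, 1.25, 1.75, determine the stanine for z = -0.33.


Stanine boundaries: [-1.75, -1.25, -0.75, -0.25, 0.25, 0.75, 1.25, 1.75]
z = -0.33
Check each boundary:
  z >= -1.75 -> could be stanine 2
  z >= -1.25 -> could be stanine 3
  z >= -0.75 -> could be stanine 4
  z < -0.25
  z < 0.25
  z < 0.75
  z < 1.25
  z < 1.75
Highest qualifying boundary gives stanine = 4

4


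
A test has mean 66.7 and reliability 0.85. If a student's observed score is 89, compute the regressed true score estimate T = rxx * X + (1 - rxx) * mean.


T_est = rxx * X + (1 - rxx) * mean
T_est = 0.85 * 89 + 0.15 * 66.7
T_est = 75.65 + 10.005
T_est = 85.655

85.655


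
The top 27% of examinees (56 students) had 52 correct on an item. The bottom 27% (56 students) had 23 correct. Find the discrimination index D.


p_upper = 52/56 = 0.9286
p_lower = 23/56 = 0.4107
D = 0.9286 - 0.4107 = 0.5179

0.5179


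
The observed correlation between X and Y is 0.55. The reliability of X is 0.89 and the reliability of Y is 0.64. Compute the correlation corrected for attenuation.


r_corrected = rxy / sqrt(rxx * ryy)
= 0.55 / sqrt(0.89 * 0.64)
= 0.55 / sqrt(0.5696)
= 0.55 / 0.754718
r_corrected = 0.7287

0.7287


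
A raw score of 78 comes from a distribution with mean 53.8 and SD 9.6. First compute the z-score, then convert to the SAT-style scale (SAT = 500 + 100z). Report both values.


z = (X - mean) / SD = (78 - 53.8) / 9.6
z = 24.2 / 9.6
z = 2.5208
SAT-scale = SAT = 500 + 100z
Carry z at full precision (z = 24.2 / 9.6) into the conversion:
SAT-scale = 500 + 100 * (24.2 / 9.6) = 500 + 2420 / 9.6
SAT-scale = 500 + 252.0833
SAT-scale = 752.0833

752.0833


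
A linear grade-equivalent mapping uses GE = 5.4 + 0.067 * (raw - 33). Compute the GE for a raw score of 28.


raw - median = 28 - 33 = -5
slope * diff = 0.067 * -5 = -0.335
GE = 5.4 + -0.335
GE = 5.065

5.065


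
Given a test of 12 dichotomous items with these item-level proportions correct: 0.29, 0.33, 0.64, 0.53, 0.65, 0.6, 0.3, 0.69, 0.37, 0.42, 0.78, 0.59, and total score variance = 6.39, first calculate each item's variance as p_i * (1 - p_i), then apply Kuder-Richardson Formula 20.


For each item, compute p_i * q_i:
  Item 1: 0.29 * 0.71 = 0.2059
  Item 2: 0.33 * 0.67 = 0.2211
  Item 3: 0.64 * 0.36 = 0.2304
  Item 4: 0.53 * 0.47 = 0.2491
  Item 5: 0.65 * 0.35 = 0.2275
  Item 6: 0.6 * 0.4 = 0.24
  Item 7: 0.3 * 0.7 = 0.21
  Item 8: 0.69 * 0.31 = 0.2139
  Item 9: 0.37 * 0.63 = 0.2331
  Item 10: 0.42 * 0.58 = 0.2436
  Item 11: 0.78 * 0.22 = 0.1716
  Item 12: 0.59 * 0.41 = 0.2419
Sum(p_i * q_i) = 0.2059 + 0.2211 + 0.2304 + 0.2491 + 0.2275 + 0.24 + 0.21 + 0.2139 + 0.2331 + 0.2436 + 0.1716 + 0.2419 = 2.6881
KR-20 = (k/(k-1)) * (1 - Sum(p_i*q_i) / Var_total)
= (12/11) * (1 - 2.6881/6.39)
= 1.0909 * 0.5793
KR-20 = 0.632

0.632


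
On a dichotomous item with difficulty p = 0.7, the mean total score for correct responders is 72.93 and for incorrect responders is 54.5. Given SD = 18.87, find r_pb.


q = 1 - p = 0.3
rpb = ((M1 - M0) / SD) * sqrt(p * q)
rpb = ((72.93 - 54.5) / 18.87) * sqrt(0.7 * 0.3)
rpb = 0.4476

0.4476


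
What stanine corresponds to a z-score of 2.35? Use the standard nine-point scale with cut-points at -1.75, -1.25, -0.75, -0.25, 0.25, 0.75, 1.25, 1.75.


Stanine boundaries: [-1.75, -1.25, -0.75, -0.25, 0.25, 0.75, 1.25, 1.75]
z = 2.35
Check each boundary:
  z >= -1.75 -> could be stanine 2
  z >= -1.25 -> could be stanine 3
  z >= -0.75 -> could be stanine 4
  z >= -0.25 -> could be stanine 5
  z >= 0.25 -> could be stanine 6
  z >= 0.75 -> could be stanine 7
  z >= 1.25 -> could be stanine 8
  z >= 1.75 -> could be stanine 9
Highest qualifying boundary gives stanine = 9

9


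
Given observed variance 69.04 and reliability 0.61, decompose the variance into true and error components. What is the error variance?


var_true = rxx * var_obs = 0.61 * 69.04 = 42.1144
var_error = var_obs - var_true
var_error = 69.04 - 42.1144
var_error = 26.9256

26.9256


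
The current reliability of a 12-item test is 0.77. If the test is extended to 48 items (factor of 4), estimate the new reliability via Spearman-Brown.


r_new = (n * rxx) / (1 + (n-1) * rxx)
r_new = (4 * 0.77) / (1 + 3 * 0.77)
r_new = 3.08 / 3.31
r_new = 0.9305

0.9305


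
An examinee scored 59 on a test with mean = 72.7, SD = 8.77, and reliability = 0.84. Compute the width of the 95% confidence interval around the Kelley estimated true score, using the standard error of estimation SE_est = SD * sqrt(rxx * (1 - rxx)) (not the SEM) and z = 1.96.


True score estimate = 0.84*59 + 0.16*72.7 = 61.192
SE_est = SD * sqrt(rxx * (1 - rxx)) = 8.77 * sqrt(0.84 * 0.16) = 8.77 * sqrt(0.1344) = 3.215135
CI = T_est +/- z * SE_est, so width = 2 * z * SE_est = 2 * 1.96 * 3.215135
Width = 12.6033

12.6033


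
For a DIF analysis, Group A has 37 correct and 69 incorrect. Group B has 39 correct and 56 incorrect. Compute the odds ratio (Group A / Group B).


Odds_A = 37/69 = 0.5362
Odds_B = 39/56 = 0.6964
OR = Odds_A / Odds_B = 0.5362 / 0.6964
Exactly, OR = (37 * 56) / (69 * 39) = 2072 / 2691
OR = 0.77

0.77


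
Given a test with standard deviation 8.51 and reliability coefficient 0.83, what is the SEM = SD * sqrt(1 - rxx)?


SEM = SD * sqrt(1 - rxx)
SEM = 8.51 * sqrt(1 - 0.83)
SEM = 8.51 * sqrt(0.17) = 8.51 * 0.412311
SEM = 3.5088

3.5088


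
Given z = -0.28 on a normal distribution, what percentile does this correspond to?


CDF(z) = 0.5 * (1 + erf(z/sqrt(2)))
erf(-0.198) = -0.2205
CDF = 0.3897
Percentile rank = 0.3897 * 100 = 38.97

38.97


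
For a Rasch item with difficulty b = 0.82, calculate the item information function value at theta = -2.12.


P = 1/(1+exp(-(-2.12-0.82))) = 0.0502
I = P*(1-P) = 0.0502 * 0.9498
I = 0.0477

0.0477


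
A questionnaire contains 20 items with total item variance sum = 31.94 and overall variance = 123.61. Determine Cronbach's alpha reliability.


alpha = (k/(k-1)) * (1 - sum(si^2)/s_total^2)
= (20/19) * (1 - 31.94/123.61)
alpha = 0.7806

0.7806


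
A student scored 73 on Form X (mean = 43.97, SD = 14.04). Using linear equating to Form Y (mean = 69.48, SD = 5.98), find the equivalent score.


slope = SD_Y / SD_X = 5.98 / 14.04 ~ 0.4259
intercept = mean_Y - slope * mean_X = 69.48 - (5.98 / 14.04) * 43.97 ~ 50.752
Y = slope * X + intercept. To avoid rounding drift from the rounded slope/intercept, evaluate the equivalent form Y = mean_Y + SD_Y * (X - mean_X) / SD_X at full precision:
Y = 69.48 + 5.98 * (73 - 43.97) / 14.04
Y = 69.48 + 5.98 * 29.03 / 14.04
Y = 69.48 + 173.5994 / 14.04
Y = 69.48 + 12.3646
Y = 81.8446

81.8446


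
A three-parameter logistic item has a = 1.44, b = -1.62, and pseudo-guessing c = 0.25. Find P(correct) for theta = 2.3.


logit = 1.44*(2.3 - -1.62) = 5.6448
P* = 1/(1 + exp(-5.6448)) = 0.9965
P = 0.25 + (1 - 0.25) * 0.9965
P = 0.9974

0.9974


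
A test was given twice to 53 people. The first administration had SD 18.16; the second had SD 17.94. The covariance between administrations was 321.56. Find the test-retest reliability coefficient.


r = cov(X,Y) / (SD_X * SD_Y)
r = 321.56 / (18.16 * 17.94)
r = 321.56 / 325.7904
r = 0.987

0.987


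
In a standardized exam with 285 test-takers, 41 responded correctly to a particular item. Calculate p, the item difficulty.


Item difficulty p = number correct / total examinees
p = 41 / 285
p = 0.1439

0.1439


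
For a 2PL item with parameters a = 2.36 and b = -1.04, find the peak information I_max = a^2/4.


For 2PL, max info at theta = b = -1.04
I_max = a^2 / 4 = 2.36^2 / 4
= 5.5696 / 4
I_max = 1.3924

1.3924


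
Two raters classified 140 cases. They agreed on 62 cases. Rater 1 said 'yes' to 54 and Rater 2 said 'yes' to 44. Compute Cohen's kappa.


P_o = 62/140 = 0.442857
P_e = (54*44 + 86*96) / 19600 = 0.542449
kappa = (P_o - P_e) / (1 - P_e)
kappa = (0.442857 - 0.542449) / (1 - 0.542449)
kappa = -0.2177

-0.2177


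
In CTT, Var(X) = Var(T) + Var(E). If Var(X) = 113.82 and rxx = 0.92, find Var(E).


var_true = rxx * var_obs = 0.92 * 113.82 = 104.7144
var_error = var_obs - var_true
var_error = 113.82 - 104.7144
var_error = 9.1056

9.1056


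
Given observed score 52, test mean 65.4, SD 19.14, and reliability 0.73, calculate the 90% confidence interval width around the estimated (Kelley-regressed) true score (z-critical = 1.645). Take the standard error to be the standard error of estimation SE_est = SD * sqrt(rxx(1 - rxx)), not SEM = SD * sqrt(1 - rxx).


True score estimate = 0.73*52 + 0.27*65.4 = 55.618
SE_est = SD * sqrt(rxx * (1 - rxx)) = 19.14 * sqrt(0.73 * 0.27) = 19.14 * sqrt(0.1971) = 8.497384
CI = T_est +/- z * SE_est, so width = 2 * z * SE_est = 2 * 1.645 * 8.497384
Width = 27.9564

27.9564


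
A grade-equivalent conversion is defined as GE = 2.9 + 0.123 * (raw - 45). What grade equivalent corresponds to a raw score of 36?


raw - median = 36 - 45 = -9
slope * diff = 0.123 * -9 = -1.107
GE = 2.9 + -1.107
GE = 1.793

1.793


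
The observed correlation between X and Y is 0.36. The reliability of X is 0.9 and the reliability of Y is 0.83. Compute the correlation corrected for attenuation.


r_corrected = rxy / sqrt(rxx * ryy)
= 0.36 / sqrt(0.9 * 0.83)
= 0.36 / sqrt(0.747)
= 0.36 / 0.864292
r_corrected = 0.4165

0.4165


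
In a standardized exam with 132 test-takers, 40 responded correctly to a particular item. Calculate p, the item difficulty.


Item difficulty p = number correct / total examinees
p = 40 / 132
p = 0.303

0.303


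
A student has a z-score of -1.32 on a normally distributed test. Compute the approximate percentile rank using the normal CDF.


CDF(z) = 0.5 * (1 + erf(z/sqrt(2)))
erf(-0.9334) = -0.8132
CDF = 0.0934
Percentile rank = 0.0934 * 100 = 9.34

9.34


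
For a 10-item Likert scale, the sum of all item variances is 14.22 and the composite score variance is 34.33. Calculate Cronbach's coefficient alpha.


alpha = (k/(k-1)) * (1 - sum(si^2)/s_total^2)
= (10/9) * (1 - 14.22/34.33)
alpha = 0.6509

0.6509


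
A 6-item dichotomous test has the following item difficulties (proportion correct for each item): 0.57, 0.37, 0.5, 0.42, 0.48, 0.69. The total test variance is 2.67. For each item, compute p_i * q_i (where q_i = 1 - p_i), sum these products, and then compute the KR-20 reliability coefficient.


For each item, compute p_i * q_i:
  Item 1: 0.57 * 0.43 = 0.2451
  Item 2: 0.37 * 0.63 = 0.2331
  Item 3: 0.5 * 0.5 = 0.25
  Item 4: 0.42 * 0.58 = 0.2436
  Item 5: 0.48 * 0.52 = 0.2496
  Item 6: 0.69 * 0.31 = 0.2139
Sum(p_i * q_i) = 0.2451 + 0.2331 + 0.25 + 0.2436 + 0.2496 + 0.2139 = 1.4353
KR-20 = (k/(k-1)) * (1 - Sum(p_i*q_i) / Var_total)
= (6/5) * (1 - 1.4353/2.67)
= 1.2 * 0.4624
KR-20 = 0.5549

0.5549


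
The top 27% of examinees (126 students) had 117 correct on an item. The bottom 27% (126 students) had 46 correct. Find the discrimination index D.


p_upper = 117/126 = 0.9286
p_lower = 46/126 = 0.3651
D = 0.9286 - 0.3651 = 0.5635

0.5635


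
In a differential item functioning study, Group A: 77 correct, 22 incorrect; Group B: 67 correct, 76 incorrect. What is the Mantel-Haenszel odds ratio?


Odds_A = 77/22 = 3.5
Odds_B = 67/76 = 0.8816
OR = Odds_A / Odds_B = 3.5 / 0.8816
Exactly, OR = (77 * 76) / (22 * 67) = 5852 / 1474
OR = 3.9701

3.9701


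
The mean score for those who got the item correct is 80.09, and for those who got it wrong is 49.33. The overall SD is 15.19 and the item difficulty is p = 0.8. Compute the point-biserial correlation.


q = 1 - p = 0.2
rpb = ((M1 - M0) / SD) * sqrt(p * q)
rpb = ((80.09 - 49.33) / 15.19) * sqrt(0.8 * 0.2)
rpb = 0.81

0.81


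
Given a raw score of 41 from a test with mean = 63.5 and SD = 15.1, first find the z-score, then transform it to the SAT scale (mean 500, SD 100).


z = (X - mean) / SD = (41 - 63.5) / 15.1
z = -22.5 / 15.1
z = -1.4901
SAT-scale = SAT = 500 + 100z
Carry z at full precision (z = -22.5 / 15.1) into the conversion:
SAT-scale = 500 + 100 * (-22.5 / 15.1) = 500 + -2250 / 15.1
SAT-scale = 500 + -149.0066
SAT-scale = 350.9934

350.9934


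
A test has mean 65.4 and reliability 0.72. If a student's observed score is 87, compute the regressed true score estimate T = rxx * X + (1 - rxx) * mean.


T_est = rxx * X + (1 - rxx) * mean
T_est = 0.72 * 87 + 0.28 * 65.4
T_est = 62.64 + 18.312
T_est = 80.952

80.952


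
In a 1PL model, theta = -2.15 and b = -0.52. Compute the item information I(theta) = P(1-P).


P = 1/(1+exp(-(-2.15--0.52))) = 0.1638
I = P*(1-P) = 0.1638 * 0.8362
I = 0.137

0.137


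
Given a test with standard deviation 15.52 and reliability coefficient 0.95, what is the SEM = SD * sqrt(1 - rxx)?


SEM = SD * sqrt(1 - rxx)
SEM = 15.52 * sqrt(1 - 0.95)
SEM = 15.52 * sqrt(0.05) = 15.52 * 0.223607
SEM = 3.4704

3.4704


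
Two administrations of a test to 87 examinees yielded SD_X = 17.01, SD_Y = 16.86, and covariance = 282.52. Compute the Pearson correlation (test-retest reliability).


r = cov(X,Y) / (SD_X * SD_Y)
r = 282.52 / (17.01 * 16.86)
r = 282.52 / 286.7886
r = 0.9851

0.9851


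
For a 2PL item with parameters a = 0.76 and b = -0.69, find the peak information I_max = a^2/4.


For 2PL, max info at theta = b = -0.69
I_max = a^2 / 4 = 0.76^2 / 4
= 0.5776 / 4
I_max = 0.1444

0.1444


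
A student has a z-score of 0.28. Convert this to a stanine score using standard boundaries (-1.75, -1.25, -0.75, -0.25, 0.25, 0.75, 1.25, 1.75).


Stanine boundaries: [-1.75, -1.25, -0.75, -0.25, 0.25, 0.75, 1.25, 1.75]
z = 0.28
Check each boundary:
  z >= -1.75 -> could be stanine 2
  z >= -1.25 -> could be stanine 3
  z >= -0.75 -> could be stanine 4
  z >= -0.25 -> could be stanine 5
  z >= 0.25 -> could be stanine 6
  z < 0.75
  z < 1.25
  z < 1.75
Highest qualifying boundary gives stanine = 6

6


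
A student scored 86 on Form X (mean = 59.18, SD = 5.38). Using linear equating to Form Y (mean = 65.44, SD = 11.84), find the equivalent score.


slope = SD_Y / SD_X = 11.84 / 5.38 ~ 2.2007
intercept = mean_Y - slope * mean_X = 65.44 - (11.84 / 5.38) * 59.18 ~ -64.8
Y = slope * X + intercept. To avoid rounding drift from the rounded slope/intercept, evaluate the equivalent form Y = mean_Y + SD_Y * (X - mean_X) / SD_X at full precision:
Y = 65.44 + 11.84 * (86 - 59.18) / 5.38
Y = 65.44 + 11.84 * 26.82 / 5.38
Y = 65.44 + 317.5488 / 5.38
Y = 65.44 + 59.0239
Y = 124.4639

124.4639


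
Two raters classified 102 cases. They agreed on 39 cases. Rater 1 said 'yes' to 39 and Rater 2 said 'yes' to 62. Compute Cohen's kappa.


P_o = 39/102 = 0.382353
P_e = (39*62 + 63*40) / 10404 = 0.474625
kappa = (P_o - P_e) / (1 - P_e)
kappa = (0.382353 - 0.474625) / (1 - 0.474625)
kappa = -0.1756

-0.1756


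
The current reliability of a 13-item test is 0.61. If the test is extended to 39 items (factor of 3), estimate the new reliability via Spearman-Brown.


r_new = (n * rxx) / (1 + (n-1) * rxx)
r_new = (3 * 0.61) / (1 + 2 * 0.61)
r_new = 1.83 / 2.22
r_new = 0.8243

0.8243


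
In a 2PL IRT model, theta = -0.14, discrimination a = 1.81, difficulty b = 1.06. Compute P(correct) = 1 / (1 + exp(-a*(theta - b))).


a*(theta - b) = 1.81 * (-0.14 - 1.06) = -2.172
exp(--2.172) = 8.7758
P = 1 / (1 + 8.7758)
P = 0.1023

0.1023


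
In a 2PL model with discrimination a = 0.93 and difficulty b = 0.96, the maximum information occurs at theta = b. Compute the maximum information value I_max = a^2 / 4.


For 2PL, max info at theta = b = 0.96
I_max = a^2 / 4 = 0.93^2 / 4
= 0.8649 / 4
I_max = 0.2162

0.2162


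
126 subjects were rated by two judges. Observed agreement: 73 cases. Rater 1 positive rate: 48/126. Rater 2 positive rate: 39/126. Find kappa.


P_o = 73/126 = 0.579365
P_e = (48*39 + 78*87) / 15876 = 0.545351
kappa = (P_o - P_e) / (1 - P_e)
kappa = (0.579365 - 0.545351) / (1 - 0.545351)
kappa = 0.0748

0.0748


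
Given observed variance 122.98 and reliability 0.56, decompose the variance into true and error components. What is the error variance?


var_true = rxx * var_obs = 0.56 * 122.98 = 68.8688
var_error = var_obs - var_true
var_error = 122.98 - 68.8688
var_error = 54.1112

54.1112


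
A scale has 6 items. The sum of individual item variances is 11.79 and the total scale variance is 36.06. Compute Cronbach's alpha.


alpha = (k/(k-1)) * (1 - sum(si^2)/s_total^2)
= (6/5) * (1 - 11.79/36.06)
alpha = 0.8077

0.8077


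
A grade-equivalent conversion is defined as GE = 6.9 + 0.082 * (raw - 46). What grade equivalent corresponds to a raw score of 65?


raw - median = 65 - 46 = 19
slope * diff = 0.082 * 19 = 1.558
GE = 6.9 + 1.558
GE = 8.458

8.458


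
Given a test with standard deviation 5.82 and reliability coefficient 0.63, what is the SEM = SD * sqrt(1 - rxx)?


SEM = SD * sqrt(1 - rxx)
SEM = 5.82 * sqrt(1 - 0.63)
SEM = 5.82 * sqrt(0.37) = 5.82 * 0.608276
SEM = 3.5402

3.5402


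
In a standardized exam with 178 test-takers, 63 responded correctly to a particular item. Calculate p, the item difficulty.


Item difficulty p = number correct / total examinees
p = 63 / 178
p = 0.3539

0.3539


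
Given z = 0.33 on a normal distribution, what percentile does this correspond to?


CDF(z) = 0.5 * (1 + erf(z/sqrt(2)))
erf(0.2333) = 0.2586
CDF = 0.6293
Percentile rank = 0.6293 * 100 = 62.93

62.93


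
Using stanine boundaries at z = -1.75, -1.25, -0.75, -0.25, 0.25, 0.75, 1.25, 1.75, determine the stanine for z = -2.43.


Stanine boundaries: [-1.75, -1.25, -0.75, -0.25, 0.25, 0.75, 1.25, 1.75]
z = -2.43
Check each boundary:
  z < -1.75
  z < -1.25
  z < -0.75
  z < -0.25
  z < 0.25
  z < 0.75
  z < 1.25
  z < 1.75
Highest qualifying boundary gives stanine = 1

1


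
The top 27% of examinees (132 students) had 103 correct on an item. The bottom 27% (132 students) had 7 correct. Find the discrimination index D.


p_upper = 103/132 = 0.7803
p_lower = 7/132 = 0.053
D = 0.7803 - 0.053 = 0.7273

0.7273


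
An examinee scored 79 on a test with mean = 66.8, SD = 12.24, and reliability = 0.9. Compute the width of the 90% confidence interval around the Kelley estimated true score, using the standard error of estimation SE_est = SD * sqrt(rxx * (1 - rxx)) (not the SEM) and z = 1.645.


True score estimate = 0.9*79 + 0.1*66.8 = 77.78
SE_est = SD * sqrt(rxx * (1 - rxx)) = 12.24 * sqrt(0.9 * 0.1) = 12.24 * sqrt(0.09) = 3.672
CI = T_est +/- z * SE_est, so width = 2 * z * SE_est = 2 * 1.645 * 3.672
Width = 12.0809

12.0809


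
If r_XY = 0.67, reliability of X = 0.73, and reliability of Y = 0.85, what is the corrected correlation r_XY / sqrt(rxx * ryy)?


r_corrected = rxy / sqrt(rxx * ryy)
= 0.67 / sqrt(0.73 * 0.85)
= 0.67 / sqrt(0.6205)
= 0.67 / 0.787718
r_corrected = 0.8506

0.8506


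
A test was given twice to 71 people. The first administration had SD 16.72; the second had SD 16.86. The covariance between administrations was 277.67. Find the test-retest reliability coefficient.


r = cov(X,Y) / (SD_X * SD_Y)
r = 277.67 / (16.72 * 16.86)
r = 277.67 / 281.8992
r = 0.985

0.985


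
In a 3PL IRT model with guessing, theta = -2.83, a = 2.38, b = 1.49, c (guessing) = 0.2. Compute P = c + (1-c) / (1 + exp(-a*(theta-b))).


logit = 2.38*(-2.83 - 1.49) = -10.2816
P* = 1/(1 + exp(--10.2816)) = 0.0
P = 0.2 + (1 - 0.2) * 0.0
P = 0.2

0.2


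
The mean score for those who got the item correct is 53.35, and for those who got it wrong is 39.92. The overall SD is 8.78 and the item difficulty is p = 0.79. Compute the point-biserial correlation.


q = 1 - p = 0.21
rpb = ((M1 - M0) / SD) * sqrt(p * q)
rpb = ((53.35 - 39.92) / 8.78) * sqrt(0.79 * 0.21)
rpb = 0.623

0.623


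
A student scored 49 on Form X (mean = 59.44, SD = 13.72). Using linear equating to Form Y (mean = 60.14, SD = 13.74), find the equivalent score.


slope = SD_Y / SD_X = 13.74 / 13.72 ~ 1.0015
intercept = mean_Y - slope * mean_X = 60.14 - (13.74 / 13.72) * 59.44 ~ 0.6134
Y = slope * X + intercept. To avoid rounding drift from the rounded slope/intercept, evaluate the equivalent form Y = mean_Y + SD_Y * (X - mean_X) / SD_X at full precision:
Y = 60.14 + 13.74 * (49 - 59.44) / 13.72
Y = 60.14 - 13.74 * 10.44 / 13.72
Y = 60.14 - 143.4456 / 13.72
Y = 60.14 - 10.4552
Y = 49.6848

49.6848


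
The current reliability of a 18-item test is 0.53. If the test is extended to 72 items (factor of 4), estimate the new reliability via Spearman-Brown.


r_new = (n * rxx) / (1 + (n-1) * rxx)
r_new = (4 * 0.53) / (1 + 3 * 0.53)
r_new = 2.12 / 2.59
r_new = 0.8185

0.8185


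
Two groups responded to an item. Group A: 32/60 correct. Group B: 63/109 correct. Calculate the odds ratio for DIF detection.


Odds_A = 32/28 = 1.1429
Odds_B = 63/46 = 1.3696
OR = Odds_A / Odds_B = 1.1429 / 1.3696
Exactly, OR = (32 * 46) / (28 * 63) = 1472 / 1764
OR = 0.8345

0.8345


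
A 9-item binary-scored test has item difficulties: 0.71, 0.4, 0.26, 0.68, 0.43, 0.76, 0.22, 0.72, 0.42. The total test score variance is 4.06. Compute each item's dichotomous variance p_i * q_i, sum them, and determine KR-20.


For each item, compute p_i * q_i:
  Item 1: 0.71 * 0.29 = 0.2059
  Item 2: 0.4 * 0.6 = 0.24
  Item 3: 0.26 * 0.74 = 0.1924
  Item 4: 0.68 * 0.32 = 0.2176
  Item 5: 0.43 * 0.57 = 0.2451
  Item 6: 0.76 * 0.24 = 0.1824
  Item 7: 0.22 * 0.78 = 0.1716
  Item 8: 0.72 * 0.28 = 0.2016
  Item 9: 0.42 * 0.58 = 0.2436
Sum(p_i * q_i) = 0.2059 + 0.24 + 0.1924 + 0.2176 + 0.2451 + 0.1824 + 0.1716 + 0.2016 + 0.2436 = 1.9002
KR-20 = (k/(k-1)) * (1 - Sum(p_i*q_i) / Var_total)
= (9/8) * (1 - 1.9002/4.06)
= 1.125 * 0.532
KR-20 = 0.5985

0.5985


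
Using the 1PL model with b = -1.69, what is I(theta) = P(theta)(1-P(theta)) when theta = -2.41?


P = 1/(1+exp(-(-2.41--1.69))) = 0.3274
I = P*(1-P) = 0.3274 * 0.6726
I = 0.2202

0.2202


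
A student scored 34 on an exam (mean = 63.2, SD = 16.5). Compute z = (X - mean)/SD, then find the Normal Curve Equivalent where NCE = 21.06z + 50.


z = (X - mean) / SD = (34 - 63.2) / 16.5
z = -29.2 / 16.5
z = -1.7697
NCE = NCE = 21.06z + 50
Carry z at full precision (z = -29.2 / 16.5) into the conversion:
NCE = 21.06 * (-29.2 / 16.5) + 50 = -614.952 / 16.5 + 50
NCE = -37.2698 + 50
NCE = 12.7302

12.7302


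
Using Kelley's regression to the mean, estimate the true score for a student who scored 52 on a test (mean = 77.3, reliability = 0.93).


T_est = rxx * X + (1 - rxx) * mean
T_est = 0.93 * 52 + 0.07 * 77.3
T_est = 48.36 + 5.411
T_est = 53.771

53.771


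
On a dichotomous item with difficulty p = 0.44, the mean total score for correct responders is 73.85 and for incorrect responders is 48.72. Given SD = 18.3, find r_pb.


q = 1 - p = 0.56
rpb = ((M1 - M0) / SD) * sqrt(p * q)
rpb = ((73.85 - 48.72) / 18.3) * sqrt(0.44 * 0.56)
rpb = 0.6817

0.6817


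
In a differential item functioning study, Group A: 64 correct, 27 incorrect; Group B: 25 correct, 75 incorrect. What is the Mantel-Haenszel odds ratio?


Odds_A = 64/27 = 2.3704
Odds_B = 25/75 = 0.3333
OR = Odds_A / Odds_B = 2.3704 / 0.3333
Exactly, OR = (64 * 75) / (27 * 25) = 4800 / 675
OR = 7.1111

7.1111
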